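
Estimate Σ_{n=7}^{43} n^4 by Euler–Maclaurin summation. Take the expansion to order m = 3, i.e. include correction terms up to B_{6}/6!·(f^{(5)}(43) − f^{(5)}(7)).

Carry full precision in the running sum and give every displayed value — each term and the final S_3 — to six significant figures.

∫_7^43 x^4 dx evaluates to 2.93983e+07.
Boundary: ½(f(7) + f(43)) = ½(2401.00 + 3.41880e+06) = 1.71060e+06.
Integral + boundary = 3.11089e+07.
Correction k=1: B_{2}/2! · (f^{(1)}(43) − f^{(1)}(7)) = 1/12 · (318028 − 1372.00) = 26388.0.
Partial sum through k=1: 3.11353e+07.
Correction k=2: B_{4}/4! · (f^{(3)}(43) − f^{(3)}(7)) = −1/720 · (1032.00 − 168.000) = -1.20000.
Partial sum through k=2: 3.11353e+07.
Correction k=3: B_{6}/6! · (f^{(5)}(43) − f^{(5)}(7)) = 1/30240 · (0.00000 − 0.00000) = 0.00000.

S_3 ≈ 3.11353e+07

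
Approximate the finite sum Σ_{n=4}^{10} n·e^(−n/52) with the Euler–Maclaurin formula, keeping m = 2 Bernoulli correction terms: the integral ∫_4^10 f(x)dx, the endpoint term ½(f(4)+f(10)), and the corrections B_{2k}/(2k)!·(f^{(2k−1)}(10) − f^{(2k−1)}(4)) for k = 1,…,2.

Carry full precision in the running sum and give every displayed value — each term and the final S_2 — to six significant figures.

S_2 ≈ 42.3894

The integral term ∫_4^10 x·e^(−x/52) dx = 36.4279.
Boundary: ½(f(4) + f(10)) = ½(3.70384 + 8.25053) = 5.97719.
So far: 42.4051.
Order-1 term: 1/12 · (0.666389 − 0.854733) = -0.0156954.
Running total after k=1: 42.3894.
Order-2 term: −1/720 · (0.000856692 − 0.00100098) = 2.00403e-07.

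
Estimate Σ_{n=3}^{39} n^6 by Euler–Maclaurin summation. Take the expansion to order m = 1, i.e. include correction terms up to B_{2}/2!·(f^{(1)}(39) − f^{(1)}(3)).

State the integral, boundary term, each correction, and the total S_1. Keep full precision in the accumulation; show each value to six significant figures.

The integral term ∫_3^39 x^6 dx = 1.96044e+10.
Endpoint term: (f(3) + f(39))/2 = (729.000 + 3.51874e+09)/2 = 1.75937e+09.
Running total after boundary: 2.13638e+10.
Order-1 term: 1/12 · (5.41345e+08 − 1458.00) = 4.51120e+07.

S_1 ≈ 2.14089e+10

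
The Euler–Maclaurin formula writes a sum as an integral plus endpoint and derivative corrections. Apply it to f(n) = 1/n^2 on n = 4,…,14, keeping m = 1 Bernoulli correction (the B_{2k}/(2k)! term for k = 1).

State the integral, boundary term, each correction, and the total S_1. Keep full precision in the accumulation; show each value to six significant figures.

The integral term ∫_4^14 1/x^2 dx = 0.178571.
½[f(4) + f(14)] = ½[0.0625000 + 0.00510204] = 0.0338010.
Integral + boundary = 0.212372.
Order-1 term: 1/12 · (-0.000728863 − (-0.0312500)) = 0.00254343.

S_1 ≈ 0.214916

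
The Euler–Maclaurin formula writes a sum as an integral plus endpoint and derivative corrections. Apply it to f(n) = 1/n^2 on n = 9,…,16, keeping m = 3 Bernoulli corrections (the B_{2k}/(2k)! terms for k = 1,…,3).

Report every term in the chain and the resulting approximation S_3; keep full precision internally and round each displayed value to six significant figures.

S_3 ≈ 0.0569245

Integral: ∫_9^16 1/x^2 dx = 0.0486111.
Boundary: ½(f(9) + f(16)) = ½(0.0123457 + 0.00390625) = 0.00812596.
Running total after boundary: 0.0567371.
k=1: B_{2}/(2)! × [f^{(1)}(16) − f^{(1)}(9)] = 1/12 × (-0.000488281 − (-0.00274348)) = 0.000187934.
Partial sum through k=1: 0.0569250.
k=2: B_{4}/(4)! × [f^{(3)}(16) − f^{(3)}(9)] = −1/720 × (-2.28882e-05 − (-0.000406442)) = -5.32714e-07.
Partial sum through k=2: 0.0569245.
k=3: B_{6}/(6)! × [f^{(5)}(16) − f^{(5)}(9)] = 1/30240 × (-2.68221e-06 − (-0.000150534)) = 4.88928e-09.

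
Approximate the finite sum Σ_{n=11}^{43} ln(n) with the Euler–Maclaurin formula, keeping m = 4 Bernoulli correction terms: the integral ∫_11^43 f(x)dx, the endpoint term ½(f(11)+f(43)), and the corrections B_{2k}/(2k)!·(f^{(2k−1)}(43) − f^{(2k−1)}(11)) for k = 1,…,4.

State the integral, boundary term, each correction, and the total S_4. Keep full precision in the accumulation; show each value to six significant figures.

S_4 ≈ 106.429

Integral: ∫_11^43 ln(x) dx = 103.355.
½[f(11) + f(43)] = ½[2.39790 + 3.76120] = 3.07955.
Running total after boundary: 106.434.
Order-1 term: 1/12 · (0.0232558 − 0.0909091) = -0.00563777.
Partial sum through k=1: 106.429.
Order-2 term: −1/720 · (2.51550e-05 − 0.00150263) = 2.05205e-06.
Partial sum through k=2: 106.429.
Order-3 term: 1/30240 · (1.63256e-07 − 0.000149021) = -4.92255e-09.
Partial sum through k=3: 106.429.
Order-4 term: −1/1209600 · (2.64883e-09 − 3.69474e-05) = 3.05429e-11.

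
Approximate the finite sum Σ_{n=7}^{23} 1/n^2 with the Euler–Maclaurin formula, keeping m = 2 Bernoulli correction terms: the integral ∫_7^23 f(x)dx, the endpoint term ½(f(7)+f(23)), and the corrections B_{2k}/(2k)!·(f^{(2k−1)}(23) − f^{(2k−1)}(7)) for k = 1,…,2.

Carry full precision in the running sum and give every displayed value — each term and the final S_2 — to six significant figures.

∫_7^23 1/x^2 dx evaluates to 0.0993789.
Boundary: ½(f(7) + f(23)) = ½(0.0204082 + 0.00189036) = 0.0111493.
Integral + boundary = 0.110528.
Correction k=1: B_{2}/2! · (f^{(1)}(23) − f^{(1)}(7)) = 1/12 · (-0.000164379 − (-0.00583090)) = 0.000472210.
Partial sum through k=1: 0.111000.
Correction k=2: B_{4}/4! · (f^{(3)}(23) − f^{(3)}(7)) = −1/720 · (-3.72883e-06 − (-0.00142798)) = -1.97812e-06.

S_2 ≈ 0.110998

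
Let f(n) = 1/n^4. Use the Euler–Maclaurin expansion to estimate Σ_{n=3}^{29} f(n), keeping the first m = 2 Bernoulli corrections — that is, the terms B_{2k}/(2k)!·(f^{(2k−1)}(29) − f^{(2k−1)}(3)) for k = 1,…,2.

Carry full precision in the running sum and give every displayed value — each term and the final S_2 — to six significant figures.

S_2 ≈ 0.0198011

Integral: ∫_3^29 1/x^4 dx = 0.0123320.
½[f(3) + f(29)] = ½[0.0123457 + 1.41387e-06] = 0.00617355.
Running total after boundary: 0.0185056.
Correction k=1: B_{2}/2! · (f^{(1)}(29) − f^{(1)}(3)) = 1/12 · (-1.95016e-07 − (-0.0164609)) = 0.00137173.
After k=1: 0.0198773.
Correction k=2: B_{4}/4! · (f^{(3)}(29) − f^{(3)}(3)) = −1/720 · (-6.95657e-09 − (-0.0548697)) = -7.62079e-05.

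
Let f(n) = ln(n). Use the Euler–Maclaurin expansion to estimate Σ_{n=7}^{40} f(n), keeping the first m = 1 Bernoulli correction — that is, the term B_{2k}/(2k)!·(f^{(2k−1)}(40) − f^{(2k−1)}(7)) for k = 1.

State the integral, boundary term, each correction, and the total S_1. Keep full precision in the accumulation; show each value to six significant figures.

∫_7^40 ln(x) dx evaluates to 100.934.
Boundary: ½(f(7) + f(40)) = ½(1.94591 + 3.68888) = 2.81739.
So far: 103.751.
Order-1 term: 1/12 · (0.0250000 − 0.142857) = -0.00982143.

S_1 ≈ 103.741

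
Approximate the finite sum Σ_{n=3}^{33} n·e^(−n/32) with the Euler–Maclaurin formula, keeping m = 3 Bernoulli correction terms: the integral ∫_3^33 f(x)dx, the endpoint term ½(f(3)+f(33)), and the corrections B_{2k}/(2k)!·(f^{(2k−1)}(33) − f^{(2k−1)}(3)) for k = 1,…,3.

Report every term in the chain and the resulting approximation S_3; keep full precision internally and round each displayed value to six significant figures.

The integral term ∫_3^33 x·e^(−x/32) dx = 278.125.
Endpoint term: (f(3) + f(33))/2 = (2.73153 + 11.7665)/2 = 7.24902.
Integral + boundary = 285.374.
Order-1 term: 1/12 · (-0.0111425 − 0.825150) = -0.0696910.
Partial sum through k=1: 285.304.
Order-2 term: −1/720 · (0.000685527 − 0.00258415) = 2.63698e-06.
Partial sum through k=2: 285.304.
Order-3 term: 1/30240 · (1.34955e-06 − 4.26025e-06) = -9.62533e-11.

S_3 ≈ 285.304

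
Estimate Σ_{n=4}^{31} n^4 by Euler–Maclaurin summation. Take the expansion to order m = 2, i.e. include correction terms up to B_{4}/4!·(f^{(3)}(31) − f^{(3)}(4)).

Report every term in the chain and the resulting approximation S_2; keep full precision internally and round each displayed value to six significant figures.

The integral term ∫_4^31 x^4 dx = 5.72563e+06.
Endpoint term: (f(4) + f(31))/2 = (256.000 + 923521)/2 = 461888.
Running total after boundary: 6.18751e+06.
Order-1 term: 1/12 · (119164 − 256.000) = 9909.00.
Running total after k=1: 6.19742e+06.
Order-2 term: −1/720 · (744.000 − 96.0000) = -0.900000.

S_2 ≈ 6.19742e+06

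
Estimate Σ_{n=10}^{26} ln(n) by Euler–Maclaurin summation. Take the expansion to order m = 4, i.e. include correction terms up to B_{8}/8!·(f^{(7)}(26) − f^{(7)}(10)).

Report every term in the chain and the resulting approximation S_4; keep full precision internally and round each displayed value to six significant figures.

S_4 ≈ 48.4599

The integral term ∫_10^26 ln(x) dx = 45.6847.
Boundary: ½(f(10) + f(26)) = ½(2.30259 + 3.25810) = 2.78034.
Integral + boundary = 48.4650.
k=1: B_{2}/(2)! × [f^{(1)}(26) − f^{(1)}(10)] = 1/12 × (0.0384615 − 0.100000) = -0.00512821.
Running total after k=1: 48.4599.
k=2: B_{4}/(4)! × [f^{(3)}(26) − f^{(3)}(10)] = −1/720 × (0.000113792 − 0.00200000) = 2.61973e-06.
Running total after k=2: 48.4599.
k=3: B_{6}/(6)! × [f^{(5)}(26) − f^{(5)}(10)] = 1/30240 × (2.01997e-06 − 0.000240000) = -7.86971e-09.
Running total after k=3: 48.4599.
k=4: B_{8}/(8)! × [f^{(7)}(26) − f^{(7)}(10)] = −1/1209600 × (8.96436e-08 − 7.20000e-05) = 5.94497e-11.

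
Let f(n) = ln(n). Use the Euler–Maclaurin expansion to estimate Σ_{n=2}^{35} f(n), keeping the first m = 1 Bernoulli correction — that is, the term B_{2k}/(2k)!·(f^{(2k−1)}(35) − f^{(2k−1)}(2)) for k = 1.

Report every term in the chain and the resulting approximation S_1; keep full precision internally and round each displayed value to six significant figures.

The integral term ∫_2^35 ln(x) dx = 90.0509.
Endpoint term: (f(2) + f(35))/2 = (0.693147 + 3.55535)/2 = 2.12425.
So far: 92.1751.
Correction k=1: B_{2}/2! · (f^{(1)}(35) − f^{(1)}(2)) = 1/12 · (0.0285714 − 0.500000) = -0.0392857.

S_1 ≈ 92.1358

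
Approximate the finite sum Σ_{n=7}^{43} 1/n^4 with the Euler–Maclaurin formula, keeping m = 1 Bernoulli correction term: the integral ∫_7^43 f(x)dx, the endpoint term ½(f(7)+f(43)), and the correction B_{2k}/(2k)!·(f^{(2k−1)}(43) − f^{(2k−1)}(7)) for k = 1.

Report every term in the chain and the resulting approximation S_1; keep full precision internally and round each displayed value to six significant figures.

∫_7^43 1/x^4 dx evaluates to 0.000967625.
½[f(7) + f(43)] = ½[0.000416493 + 2.92500e-07] = 0.000208393.
So far: 0.00117602.
k=1: B_{2}/(2)! × [f^{(1)}(43) − f^{(1)}(7)] = 1/12 × (-2.72093e-08 − (-0.000237996)) = 1.98307e-05.

S_1 ≈ 0.00119585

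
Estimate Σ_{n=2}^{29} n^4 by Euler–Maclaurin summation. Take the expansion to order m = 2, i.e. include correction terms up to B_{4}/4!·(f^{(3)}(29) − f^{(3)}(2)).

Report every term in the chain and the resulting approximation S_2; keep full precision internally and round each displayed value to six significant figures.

The integral term ∫_2^29 x^4 dx = 4.10222e+06.
½[f(2) + f(29)] = ½[16.0000 + 707281] = 353648.
Integral + boundary = 4.45587e+06.
k=1: B_{2}/(2)! × [f^{(1)}(29) − f^{(1)}(2)] = 1/12 × (97556.0 − 32.0000) = 8127.00.
Partial sum through k=1: 4.46400e+06.
k=2: B_{4}/(4)! × [f^{(3)}(29) − f^{(3)}(2)] = −1/720 × (696.000 − 48.0000) = -0.900000.

S_2 ≈ 4.46400e+06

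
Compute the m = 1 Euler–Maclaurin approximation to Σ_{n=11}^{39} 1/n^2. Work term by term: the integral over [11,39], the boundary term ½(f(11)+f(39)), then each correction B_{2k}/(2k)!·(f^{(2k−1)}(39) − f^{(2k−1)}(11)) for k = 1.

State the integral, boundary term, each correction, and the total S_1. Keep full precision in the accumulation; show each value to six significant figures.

∫_11^39 1/x^2 dx evaluates to 0.0652681.
Boundary: ½(f(11) + f(39)) = ½(0.00826446 + 0.000657462) = 0.00446096.
So far: 0.0697290.
Order-1 term: 1/12 · (-3.37160e-05 − (-0.00150263)) = 0.000122409.

S_1 ≈ 0.0698514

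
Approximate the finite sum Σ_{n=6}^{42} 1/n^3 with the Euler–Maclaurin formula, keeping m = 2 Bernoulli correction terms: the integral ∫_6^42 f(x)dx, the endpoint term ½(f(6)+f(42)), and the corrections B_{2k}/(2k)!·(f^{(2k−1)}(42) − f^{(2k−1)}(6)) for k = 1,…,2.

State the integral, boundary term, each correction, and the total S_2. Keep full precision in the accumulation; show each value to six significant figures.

Integral: ∫_6^42 1/x^3 dx = 0.0136054.
Boundary: ½(f(6) + f(42)) = ½(0.00462963 + 1.34975e-05) = 0.00232156.
So far: 0.0159270.
k=1: B_{2}/(2)! × [f^{(1)}(42) − f^{(1)}(6)] = 1/12 × (-9.64104e-07 − (-0.00231481)) = 0.000192821.
After k=1: 0.0161198.
k=2: B_{4}/(4)! × [f^{(3)}(42) − f^{(3)}(6)] = −1/720 × (-1.09309e-08 − (-0.00128601)) = -1.78611e-06.

S_2 ≈ 0.0161180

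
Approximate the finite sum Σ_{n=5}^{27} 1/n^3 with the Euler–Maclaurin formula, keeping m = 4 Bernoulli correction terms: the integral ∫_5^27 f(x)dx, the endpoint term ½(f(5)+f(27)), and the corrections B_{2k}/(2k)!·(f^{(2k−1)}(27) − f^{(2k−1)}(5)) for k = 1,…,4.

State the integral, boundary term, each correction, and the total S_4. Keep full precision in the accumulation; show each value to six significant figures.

S_4 ≈ 0.0237339

Integral: ∫_5^27 1/x^3 dx = 0.0193141.
½[f(5) + f(27)] = ½[0.00800000 + 5.08053e-05] = 0.00402540.
Integral + boundary = 0.0233395.
Order-1 term: 1/12 · (-5.64503e-06 − (-0.00480000)) = 0.000399530.
Running total after k=1: 0.0237391.
Order-2 term: −1/720 · (-1.54870e-07 − (-0.00384000)) = -5.33312e-06.
Running total after k=2: 0.0237337.
Order-3 term: 1/30240 · (-8.92258e-09 − (-0.00645120)) = 2.13333e-07.
Running total after k=3: 0.0237339.
Order-4 term: −1/1209600 · (-8.81242e-10 − (-0.0185795)) = -1.53600e-08.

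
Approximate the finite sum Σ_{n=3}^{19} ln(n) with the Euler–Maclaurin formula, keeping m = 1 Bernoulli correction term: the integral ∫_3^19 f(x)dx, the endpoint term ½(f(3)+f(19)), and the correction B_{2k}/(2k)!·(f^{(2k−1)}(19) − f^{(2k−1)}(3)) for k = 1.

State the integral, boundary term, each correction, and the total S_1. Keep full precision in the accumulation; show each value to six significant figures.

S_1 ≈ 38.6466

The integral term ∫_3^19 ln(x) dx = 36.6485.
Boundary: ½(f(3) + f(19)) = ½(1.09861 + 2.94444) = 2.02153.
Integral + boundary = 38.6700.
k=1: B_{2}/(2)! × [f^{(1)}(19) − f^{(1)}(3)] = 1/12 × (0.0526316 − 0.333333) = -0.0233918.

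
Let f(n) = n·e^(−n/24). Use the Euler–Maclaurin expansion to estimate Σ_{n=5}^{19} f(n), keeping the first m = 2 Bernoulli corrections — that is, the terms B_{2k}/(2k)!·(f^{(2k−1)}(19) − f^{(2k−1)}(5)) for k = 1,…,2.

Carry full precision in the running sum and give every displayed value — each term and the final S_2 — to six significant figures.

S_2 ≈ 103.808

The integral term ∫_5^19 x·e^(−x/24) dx = 97.5198.
½[f(5) + f(19)] = ½[4.05968 + 8.60869] = 6.33419.
Running total after boundary: 103.854.
k=1: B_{2}/(2)! × [f^{(1)}(19) − f^{(1)}(5)] = 1/12 × (0.0943935 − 0.642783) = -0.0456991.
Running total after k=1: 103.808.
k=2: B_{4}/(4)! × [f^{(3)}(19) − f^{(3)}(5)] = −1/720 × (0.00173710 − 0.00393517) = 3.05286e-06.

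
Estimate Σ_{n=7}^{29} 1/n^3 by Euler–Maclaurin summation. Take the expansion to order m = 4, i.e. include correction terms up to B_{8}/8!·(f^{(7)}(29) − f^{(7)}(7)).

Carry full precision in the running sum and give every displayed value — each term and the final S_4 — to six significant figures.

The integral term ∫_7^29 1/x^3 dx = 0.00960955.
½[f(7) + f(29)] = ½[0.00291545 + 4.10021e-05] = 0.00147823.
So far: 0.0110878.
k=1: B_{2}/(2)! × [f^{(1)}(29) − f^{(1)}(7)] = 1/12 × (-4.24160e-06 − (-0.00124948)) = 0.000103770.
After k=1: 0.0111915.
k=2: B_{4}/(4)! × [f^{(3)}(29) − f^{(3)}(7)] = −1/720 × (-1.00870e-07 − (-0.000509992)) = -7.08182e-07.
After k=2: 0.0111908.
k=3: B_{6}/(6)! × [f^{(5)}(29) − f^{(5)}(7)] = 1/30240 × (-5.03752e-09 − (-0.000437136)) = 1.44554e-08.
After k=3: 0.0111909.
k=4: B_{8}/(8)! × [f^{(7)}(29) − f^{(7)}(7)] = −1/1209600 × (-4.31274e-10 − (-0.000642322)) = -5.31020e-10.

S_4 ≈ 0.0111909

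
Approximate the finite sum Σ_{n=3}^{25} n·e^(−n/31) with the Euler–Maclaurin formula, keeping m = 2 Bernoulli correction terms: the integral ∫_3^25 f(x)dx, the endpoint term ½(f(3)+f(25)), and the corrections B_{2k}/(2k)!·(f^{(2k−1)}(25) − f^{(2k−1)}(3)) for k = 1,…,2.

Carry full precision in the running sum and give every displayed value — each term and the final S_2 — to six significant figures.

S_2 ≈ 188.642

∫_3^25 x·e^(−x/31) dx evaluates to 181.761.
Boundary: ½(f(3) + f(25)) = ½(2.72328 + 11.1610) = 6.94213.
Running total after boundary: 188.703.
Order-1 term: 1/12 · (0.0864076 − 0.819913) = -0.0611255.
Running total after k=1: 188.642.
Order-2 term: −1/720 · (0.00101903 − 0.00274239) = 2.39356e-06.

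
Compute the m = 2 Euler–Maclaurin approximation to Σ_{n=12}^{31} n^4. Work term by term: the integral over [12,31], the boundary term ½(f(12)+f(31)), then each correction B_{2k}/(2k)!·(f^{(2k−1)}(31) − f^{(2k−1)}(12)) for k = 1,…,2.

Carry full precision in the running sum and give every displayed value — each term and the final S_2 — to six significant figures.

S_2 ≈ 6.15755e+06

Integral: ∫_12^31 x^4 dx = 5.67606e+06.
Endpoint term: (f(12) + f(31))/2 = (20736.0 + 923521)/2 = 472128.
Integral + boundary = 6.14819e+06.
k=1: B_{2}/(2)! × [f^{(1)}(31) − f^{(1)}(12)] = 1/12 × (119164 − 6912.00) = 9354.33.
After k=1: 6.15755e+06.
k=2: B_{4}/(4)! × [f^{(3)}(31) − f^{(3)}(12)] = −1/720 × (744.000 − 288.000) = -0.633333.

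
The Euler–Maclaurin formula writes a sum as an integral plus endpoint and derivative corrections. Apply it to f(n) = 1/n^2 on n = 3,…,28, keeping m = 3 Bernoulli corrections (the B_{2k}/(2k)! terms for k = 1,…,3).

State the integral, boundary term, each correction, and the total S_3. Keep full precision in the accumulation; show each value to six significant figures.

The integral term ∫_3^28 1/x^2 dx = 0.297619.
½[f(3) + f(28)] = ½[0.111111 + 0.00127551] = 0.0561933.
So far: 0.353812.
Order-1 term: 1/12 · (-9.11079e-05 − (-0.0740741)) = 0.00616525.
After k=1: 0.359978.
Order-2 term: −1/720 · (-1.39451e-06 − (-0.0987654)) = -0.000137172.
After k=2: 0.359840.
Order-3 term: 1/30240 · (-5.33613e-08 − (-0.329218)) = 1.08868e-05.

S_3 ≈ 0.359851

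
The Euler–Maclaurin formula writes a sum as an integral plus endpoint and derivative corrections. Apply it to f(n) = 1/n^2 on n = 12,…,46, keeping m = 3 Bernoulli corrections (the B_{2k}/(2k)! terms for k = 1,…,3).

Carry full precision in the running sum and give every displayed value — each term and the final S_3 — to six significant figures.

The integral term ∫_12^46 1/x^2 dx = 0.0615942.
Boundary: ½(f(12) + f(46)) = ½(0.00694444 + 0.000472590) = 0.00370852.
Integral + boundary = 0.0653027.
Correction k=1: B_{2}/2! · (f^{(1)}(46) − f^{(1)}(12)) = 1/12 · (-2.05474e-05 − (-0.00115741)) = 9.47383e-05.
Partial sum through k=1: 0.0653975.
Correction k=2: B_{4}/4! · (f^{(3)}(46) − f^{(3)}(12)) = −1/720 · (-1.16526e-07 − (-9.64506e-05)) = -1.33797e-07.
Partial sum through k=2: 0.0653973.
Correction k=3: B_{6}/6! · (f^{(5)}(46) − f^{(5)}(12)) = 1/30240 · (-1.65207e-09 − (-2.00939e-05)) = 6.64425e-10.

S_3 ≈ 0.0653973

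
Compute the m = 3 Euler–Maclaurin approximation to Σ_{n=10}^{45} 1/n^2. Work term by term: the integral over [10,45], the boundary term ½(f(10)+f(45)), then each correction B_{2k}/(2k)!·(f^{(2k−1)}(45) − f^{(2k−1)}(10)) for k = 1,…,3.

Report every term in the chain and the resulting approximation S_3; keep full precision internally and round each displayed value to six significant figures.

S_3 ≈ 0.0831892

The integral term ∫_10^45 1/x^2 dx = 0.0777778.
Boundary: ½(f(10) + f(45)) = ½(0.0100000 + 0.000493827) = 0.00524691.
Running total after boundary: 0.0830247.
Order-1 term: 1/12 · (-2.19479e-05 − (-0.00200000)) = 0.000164838.
After k=1: 0.0831895.
Order-2 term: −1/720 · (-1.30061e-07 − (-0.000240000)) = -3.33153e-07.
After k=2: 0.0831892.
Order-3 term: 1/30240 · (-1.92684e-09 − (-7.20000e-05)) = 2.38089e-09.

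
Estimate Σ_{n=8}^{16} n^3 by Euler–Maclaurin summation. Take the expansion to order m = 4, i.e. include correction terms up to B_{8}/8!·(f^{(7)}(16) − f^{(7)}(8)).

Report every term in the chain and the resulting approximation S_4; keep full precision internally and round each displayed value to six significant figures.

∫_8^16 x^3 dx evaluates to 15360.0.
Endpoint term: (f(8) + f(16))/2 = (512.000 + 4096.00)/2 = 2304.00.
So far: 17664.0.
k=1: B_{2}/(2)! × [f^{(1)}(16) − f^{(1)}(8)] = 1/12 × (768.000 − 192.000) = 48.0000.
Running total after k=1: 17712.0.
k=2: B_{4}/(4)! × [f^{(3)}(16) − f^{(3)}(8)] = −1/720 × (6.00000 − 6.00000) = 0.00000.
Running total after k=2: 17712.0.
k=3: B_{6}/(6)! × [f^{(5)}(16) − f^{(5)}(8)] = 1/30240 × (0.00000 − 0.00000) = 0.00000.
Running total after k=3: 17712.0.
k=4: B_{8}/(8)! × [f^{(7)}(16) − f^{(7)}(8)] = −1/1209600 × (0.00000 − 0.00000) = 0.00000.

S_4 ≈ 17712.0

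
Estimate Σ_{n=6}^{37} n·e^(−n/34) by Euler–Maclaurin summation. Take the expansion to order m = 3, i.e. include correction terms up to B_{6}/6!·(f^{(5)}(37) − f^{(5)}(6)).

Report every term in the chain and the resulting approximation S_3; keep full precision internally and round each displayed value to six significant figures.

The integral term ∫_6^37 x·e^(−x/34) dx = 326.924.
½[f(6) + f(37)] = ½[5.02934 + 12.4620] = 8.74566.
So far: 335.669.
Order-1 term: 1/12 · (-0.0297186 − 0.690302) = -0.0600017.
Running total after k=1: 335.609.
Order-2 term: −1/720 · (0.000557009 − 0.00204736) = 2.06993e-06.
Running total after k=2: 335.609.
Order-3 term: 1/30240 · (9.85922e-07 − 3.02558e-06) = -6.74491e-11.

S_3 ≈ 335.609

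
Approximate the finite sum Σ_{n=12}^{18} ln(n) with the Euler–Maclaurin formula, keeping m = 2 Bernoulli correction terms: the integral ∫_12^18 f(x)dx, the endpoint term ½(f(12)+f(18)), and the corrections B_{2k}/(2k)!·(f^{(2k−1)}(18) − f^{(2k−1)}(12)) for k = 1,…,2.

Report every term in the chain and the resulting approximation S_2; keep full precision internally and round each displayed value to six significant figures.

∫_12^18 ln(x) dx evaluates to 16.2078.
½[f(12) + f(18)] = ½[2.48491 + 2.89037] = 2.68764.
Integral + boundary = 18.8955.
Correction k=1: B_{2}/2! · (f^{(1)}(18) − f^{(1)}(12)) = 1/12 · (0.0555556 − 0.0833333) = -0.00231481.
After k=1: 18.8931.
Correction k=2: B_{4}/4! · (f^{(3)}(18) − f^{(3)}(12)) = −1/720 · (0.000342936 − 0.00115741) = 1.13121e-06.

S_2 ≈ 18.8931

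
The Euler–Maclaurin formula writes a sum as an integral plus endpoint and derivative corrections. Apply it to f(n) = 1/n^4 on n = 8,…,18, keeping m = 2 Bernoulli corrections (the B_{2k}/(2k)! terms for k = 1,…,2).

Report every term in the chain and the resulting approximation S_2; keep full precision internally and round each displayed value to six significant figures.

S_2 ≈ 0.000730636

∫_8^18 1/x^4 dx evaluates to 0.000593886.
Boundary: ½(f(8) + f(18)) = ½(0.000244141 + 9.52599e-06) = 0.000126833.
Running total after boundary: 0.000720719.
k=1: B_{2}/(2)! × [f^{(1)}(18) − f^{(1)}(8)] = 1/12 × (-2.11689e-06 − (-0.000122070)) = 9.99612e-06.
Running total after k=1: 0.000730715.
k=2: B_{4}/(4)! × [f^{(3)}(18) − f^{(3)}(8)] = −1/720 × (-1.96008e-07 − (-5.72205e-05)) = -7.92006e-08.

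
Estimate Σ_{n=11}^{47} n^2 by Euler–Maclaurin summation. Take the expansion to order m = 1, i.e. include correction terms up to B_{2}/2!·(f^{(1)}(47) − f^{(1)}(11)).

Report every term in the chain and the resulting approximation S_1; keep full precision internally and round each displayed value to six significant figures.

∫_11^47 x^2 dx evaluates to 34164.0.
Endpoint term: (f(11) + f(47))/2 = (121.000 + 2209.00)/2 = 1165.00.
Running total after boundary: 35329.0.
Order-1 term: 1/12 · (94.0000 − 22.0000) = 6.00000.

S_1 ≈ 35335.0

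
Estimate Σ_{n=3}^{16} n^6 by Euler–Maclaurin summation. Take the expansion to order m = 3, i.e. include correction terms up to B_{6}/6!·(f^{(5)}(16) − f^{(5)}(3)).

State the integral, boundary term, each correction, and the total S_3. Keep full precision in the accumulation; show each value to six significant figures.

S_3 ≈ 4.72601e+07

The integral term ∫_3^16 x^6 dx = 3.83476e+07.
½[f(3) + f(16)] = ½[729.000 + 1.67772e+07] = 8.38897e+06.
Running total after boundary: 4.67366e+07.
k=1: B_{2}/(2)! × [f^{(1)}(16) − f^{(1)}(3)] = 1/12 × (6.29146e+06 − 1458.00) = 524166.
After k=1: 4.72607e+07.
k=2: B_{4}/(4)! × [f^{(3)}(16) − f^{(3)}(3)] = −1/720 × (491520 − 3240.00) = -678.167.
After k=2: 4.72601e+07.
k=3: B_{6}/(6)! × [f^{(5)}(16) − f^{(5)}(3)] = 1/30240 × (11520.0 − 2160.00) = 0.309524.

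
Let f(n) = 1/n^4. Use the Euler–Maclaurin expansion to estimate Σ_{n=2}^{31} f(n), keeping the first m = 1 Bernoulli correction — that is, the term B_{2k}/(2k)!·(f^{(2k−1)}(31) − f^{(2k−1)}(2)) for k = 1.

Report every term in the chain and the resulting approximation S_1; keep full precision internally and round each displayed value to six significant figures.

S_1 ≈ 0.0833227

∫_2^31 1/x^4 dx evaluates to 0.0416555.
Boundary: ½(f(2) + f(31)) = ½(0.0625000 + 1.08281e-06) = 0.0312505.
Running total after boundary: 0.0729060.
k=1: B_{2}/(2)! × [f^{(1)}(31) − f^{(1)}(2)] = 1/12 × (-1.39718e-07 − (-0.125000)) = 0.0104167.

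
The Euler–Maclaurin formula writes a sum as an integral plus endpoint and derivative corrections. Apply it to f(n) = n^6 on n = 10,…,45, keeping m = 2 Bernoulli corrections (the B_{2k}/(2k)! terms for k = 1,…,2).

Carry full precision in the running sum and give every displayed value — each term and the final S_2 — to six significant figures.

S_2 ≈ 5.76245e+10

∫_10^45 x^6 dx evaluates to 5.33799e+10.
Endpoint term: (f(10) + f(45))/2 = (1.00000e+06 + 8.30377e+09)/2 = 4.15238e+09.
So far: 5.75323e+10.
Order-1 term: 1/12 · (1.10717e+09 − 600000) = 9.22141e+07.
Partial sum through k=1: 5.76245e+10.
Order-2 term: −1/720 · (1.09350e+07 − 120000) = -15020.8.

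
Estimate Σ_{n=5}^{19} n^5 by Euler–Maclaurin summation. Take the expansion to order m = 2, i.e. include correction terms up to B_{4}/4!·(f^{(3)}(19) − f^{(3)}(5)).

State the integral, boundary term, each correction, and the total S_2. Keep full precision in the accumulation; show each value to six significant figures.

S_2 ≈ 9.13200e+06

Integral: ∫_5^19 x^5 dx = 7.83838e+06.
Boundary: ½(f(5) + f(19)) = ½(3125.00 + 2.47610e+06) = 1.23961e+06.
Running total after boundary: 9.07799e+06.
k=1: B_{2}/(2)! × [f^{(1)}(19) − f^{(1)}(5)] = 1/12 × (651605 − 3125.00) = 54040.0.
After k=1: 9.13203e+06.
k=2: B_{4}/(4)! × [f^{(3)}(19) − f^{(3)}(5)] = −1/720 × (21660.0 − 1500.00) = -28.0000.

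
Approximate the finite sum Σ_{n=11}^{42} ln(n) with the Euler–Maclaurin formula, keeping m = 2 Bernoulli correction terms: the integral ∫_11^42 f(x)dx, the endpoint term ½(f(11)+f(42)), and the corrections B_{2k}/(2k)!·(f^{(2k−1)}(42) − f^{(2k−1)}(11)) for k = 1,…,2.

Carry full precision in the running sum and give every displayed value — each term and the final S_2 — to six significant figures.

S_2 ≈ 102.667

The integral term ∫_11^42 ln(x) dx = 99.6053.
½[f(11) + f(42)] = ½[2.39790 + 3.73767] = 3.06778.
So far: 102.673.
Correction k=1: B_{2}/2! · (f^{(1)}(42) − f^{(1)}(11)) = 1/12 · (0.0238095 − 0.0909091) = -0.00559163.
After k=1: 102.667.
Correction k=2: B_{4}/4! · (f^{(3)}(42) − f^{(3)}(11)) = −1/720 · (2.69949e-05 − 0.00150263) = 2.04949e-06.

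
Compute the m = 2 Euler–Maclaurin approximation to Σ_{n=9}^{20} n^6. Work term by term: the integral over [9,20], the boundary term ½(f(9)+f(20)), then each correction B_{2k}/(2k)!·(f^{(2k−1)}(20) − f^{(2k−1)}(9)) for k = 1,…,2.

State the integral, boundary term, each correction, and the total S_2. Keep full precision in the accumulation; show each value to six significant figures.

S_2 ≈ 2.16009e+08

Integral: ∫_9^20 x^6 dx = 1.82174e+08.
Boundary: ½(f(9) + f(20)) = ½(531441 + 6.40000e+07) = 3.22657e+07.
Integral + boundary = 2.14440e+08.
Order-1 term: 1/12 · (1.92000e+07 − 354294) = 1.57048e+06.
After k=1: 2.16010e+08.
Order-2 term: −1/720 · (960000 − 87480.0) = -1211.83.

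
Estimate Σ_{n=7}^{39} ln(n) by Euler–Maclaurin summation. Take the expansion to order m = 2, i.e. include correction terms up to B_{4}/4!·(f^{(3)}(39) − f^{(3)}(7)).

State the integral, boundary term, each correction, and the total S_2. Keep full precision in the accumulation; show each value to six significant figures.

S_2 ≈ 100.053

The integral term ∫_7^39 ln(x) dx = 97.2575.
Endpoint term: (f(7) + f(39))/2 = (1.94591 + 3.66356)/2 = 2.80474.
So far: 100.062.
k=1: B_{2}/(2)! × [f^{(1)}(39) − f^{(1)}(7)] = 1/12 × (0.0256410 − 0.142857) = -0.00976801.
Running total after k=1: 100.053.
k=2: B_{4}/(4)! × [f^{(3)}(39) − f^{(3)}(7)] = −1/720 × (3.37160e-05 − 0.00583090) = 8.05165e-06.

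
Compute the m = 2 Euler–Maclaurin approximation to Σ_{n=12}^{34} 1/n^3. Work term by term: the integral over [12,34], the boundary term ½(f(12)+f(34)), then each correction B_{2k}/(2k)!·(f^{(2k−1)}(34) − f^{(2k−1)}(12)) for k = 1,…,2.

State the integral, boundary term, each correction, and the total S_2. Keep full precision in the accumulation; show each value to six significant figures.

The integral term ∫_12^34 1/x^3 dx = 0.00303970.
½[f(12) + f(34)] = ½[0.000578704 + 2.54427e-05] = 0.000302073.
So far: 0.00334177.
Correction k=1: B_{2}/2! · (f^{(1)}(34) − f^{(1)}(12)) = 1/12 · (-2.24494e-06 − (-0.000144676)) = 1.18692e-05.
Partial sum through k=1: 0.00335364.
Correction k=2: B_{4}/4! · (f^{(3)}(34) − f^{(3)}(12)) = −1/720 · (-3.88399e-08 − (-2.00939e-05)) = -2.78542e-08.

S_2 ≈ 0.00335361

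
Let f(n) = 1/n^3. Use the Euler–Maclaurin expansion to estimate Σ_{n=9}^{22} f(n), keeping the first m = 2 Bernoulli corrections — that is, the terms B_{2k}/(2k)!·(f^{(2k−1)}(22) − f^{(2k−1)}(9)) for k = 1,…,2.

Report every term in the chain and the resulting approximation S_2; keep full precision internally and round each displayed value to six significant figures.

The integral term ∫_9^22 1/x^3 dx = 0.00513978.
Endpoint term: (f(9) + f(22))/2 = (0.00137174 + 9.39144e-05)/2 = 0.000732828.
Running total after boundary: 0.00587261.
Order-1 term: 1/12 · (-1.28065e-05 − (-0.000457247)) = 3.70367e-05.
Partial sum through k=1: 0.00590965.
Order-2 term: −1/720 · (-5.29194e-07 − (-0.000112901)) = -1.56071e-07.

S_2 ≈ 0.00590949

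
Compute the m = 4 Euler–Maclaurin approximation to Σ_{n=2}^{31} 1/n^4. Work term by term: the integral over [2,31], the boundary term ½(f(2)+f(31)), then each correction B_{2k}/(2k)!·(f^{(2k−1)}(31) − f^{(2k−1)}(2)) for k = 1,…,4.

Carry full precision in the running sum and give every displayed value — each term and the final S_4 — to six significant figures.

The integral term ∫_2^31 1/x^4 dx = 0.0416555.
Boundary: ½(f(2) + f(31)) = ½(0.0625000 + 1.08281e-06) = 0.0312505.
Running total after boundary: 0.0729060.
k=1: B_{2}/(2)! × [f^{(1)}(31) − f^{(1)}(2)] = 1/12 × (-1.39718e-07 − (-0.125000)) = 0.0104167.
Running total after k=1: 0.0833227.
k=2: B_{4}/(4)! × [f^{(3)}(31) − f^{(3)}(2)] = −1/720 × (-4.36164e-09 − (-0.937500)) = -0.00130208.
Running total after k=2: 0.0820206.
k=3: B_{6}/(6)! × [f^{(5)}(31) − f^{(5)}(2)] = 1/30240 × (-2.54164e-10 − (-13.1250)) = 0.000434028.
Running total after k=3: 0.0824546.
k=4: B_{8}/(8)! × [f^{(7)}(31) − f^{(7)}(2)] = −1/1209600 × (-2.38031e-11 − (-295.312)) = -0.000244141.

S_4 ≈ 0.0822105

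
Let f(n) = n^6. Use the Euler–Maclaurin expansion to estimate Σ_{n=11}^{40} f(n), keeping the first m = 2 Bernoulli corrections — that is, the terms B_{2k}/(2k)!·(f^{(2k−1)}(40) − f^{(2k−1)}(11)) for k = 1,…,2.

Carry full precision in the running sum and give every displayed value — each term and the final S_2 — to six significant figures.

Integral: ∫_11^40 x^6 dx = 2.34029e+10.
Boundary: ½(f(11) + f(40)) = ½(1.77156e+06 + 4.09600e+09) = 2.04889e+09.
Running total after boundary: 2.54518e+10.
Order-1 term: 1/12 · (6.14400e+08 − 966306) = 5.11195e+07.
Partial sum through k=1: 2.55029e+10.
Order-2 term: −1/720 · (7.68000e+06 − 159720) = -10444.8.

S_2 ≈ 2.55029e+10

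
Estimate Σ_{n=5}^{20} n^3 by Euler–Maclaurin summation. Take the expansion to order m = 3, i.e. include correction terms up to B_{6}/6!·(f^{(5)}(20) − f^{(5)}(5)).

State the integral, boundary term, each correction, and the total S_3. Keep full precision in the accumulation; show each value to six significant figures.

S_3 ≈ 44000.0

∫_5^20 x^3 dx evaluates to 39843.8.
½[f(5) + f(20)] = ½[125.000 + 8000.00] = 4062.50.
So far: 43906.2.
k=1: B_{2}/(2)! × [f^{(1)}(20) − f^{(1)}(5)] = 1/12 × (1200.00 − 75.0000) = 93.7500.
Running total after k=1: 44000.0.
k=2: B_{4}/(4)! × [f^{(3)}(20) − f^{(3)}(5)] = −1/720 × (6.00000 − 6.00000) = 0.00000.
Running total after k=2: 44000.0.
k=3: B_{6}/(6)! × [f^{(5)}(20) − f^{(5)}(5)] = 1/30240 × (0.00000 − 0.00000) = 0.00000.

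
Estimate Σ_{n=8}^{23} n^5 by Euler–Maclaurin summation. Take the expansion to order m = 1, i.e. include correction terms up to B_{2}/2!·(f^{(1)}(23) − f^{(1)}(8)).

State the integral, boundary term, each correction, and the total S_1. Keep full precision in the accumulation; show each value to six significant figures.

The integral term ∫_8^23 x^5 dx = 2.46290e+07.
½[f(8) + f(23)] = ½[32768.0 + 6.43634e+06] = 3.23456e+06.
Integral + boundary = 2.78635e+07.
k=1: B_{2}/(2)! × [f^{(1)}(23) − f^{(1)}(8)] = 1/12 × (1.39920e+06 − 20480.0) = 114894.

S_1 ≈ 2.79784e+07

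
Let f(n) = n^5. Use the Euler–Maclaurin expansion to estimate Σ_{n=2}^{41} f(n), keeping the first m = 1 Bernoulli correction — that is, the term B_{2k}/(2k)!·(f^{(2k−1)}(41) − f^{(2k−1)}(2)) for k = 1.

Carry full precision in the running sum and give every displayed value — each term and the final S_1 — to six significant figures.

The integral term ∫_2^41 x^5 dx = 7.91684e+08.
½[f(2) + f(41)] = ½[32.0000 + 1.15856e+08] = 5.79281e+07.
So far: 8.49612e+08.
k=1: B_{2}/(2)! × [f^{(1)}(41) − f^{(1)}(2)] = 1/12 × (1.41288e+07 − 80.0000) = 1.17739e+06.

S_1 ≈ 8.50790e+08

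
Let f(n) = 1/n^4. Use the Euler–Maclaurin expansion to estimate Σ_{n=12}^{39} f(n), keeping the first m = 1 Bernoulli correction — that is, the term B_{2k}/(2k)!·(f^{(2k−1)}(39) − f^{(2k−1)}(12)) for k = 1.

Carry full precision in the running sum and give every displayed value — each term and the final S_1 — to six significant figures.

S_1 ≈ 0.000212947

∫_12^39 1/x^4 dx evaluates to 0.000187282.
Boundary: ½(f(12) + f(39)) = ½(4.82253e-05 + 4.32257e-07) = 2.43288e-05.
Running total after boundary: 0.000211611.
Order-1 term: 1/12 · (-4.43340e-08 − (-1.60751e-05)) = 1.33590e-06.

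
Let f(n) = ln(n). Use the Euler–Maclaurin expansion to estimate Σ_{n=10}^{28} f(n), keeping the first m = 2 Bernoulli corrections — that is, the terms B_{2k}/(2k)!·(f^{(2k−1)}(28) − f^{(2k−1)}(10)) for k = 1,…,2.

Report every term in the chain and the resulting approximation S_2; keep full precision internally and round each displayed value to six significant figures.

The integral term ∫_10^28 ln(x) dx = 52.2759.
½[f(10) + f(28)] = ½[2.30259 + 3.33220] = 2.81739.
So far: 55.0933.
k=1: B_{2}/(2)! × [f^{(1)}(28) − f^{(1)}(10)] = 1/12 × (0.0357143 − 0.100000) = -0.00535714.
Partial sum through k=1: 55.0879.
k=2: B_{4}/(4)! × [f^{(3)}(28) − f^{(3)}(10)] = −1/720 × (9.11079e-05 − 0.00200000) = 2.65124e-06.

S_2 ≈ 55.0879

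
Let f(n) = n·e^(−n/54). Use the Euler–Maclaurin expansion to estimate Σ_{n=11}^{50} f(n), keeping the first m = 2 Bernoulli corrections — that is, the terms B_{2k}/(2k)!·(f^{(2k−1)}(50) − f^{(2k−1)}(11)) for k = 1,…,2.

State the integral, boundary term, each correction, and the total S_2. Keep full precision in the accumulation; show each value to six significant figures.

The integral term ∫_11^50 x·e^(−x/54) dx = 638.262.
Endpoint term: (f(11) + f(50))/2 = (8.97274 + 19.8082)/2 = 14.3905.
So far: 652.652.
Order-1 term: 1/12 · (0.0293455 − 0.649542) = -0.0516830.
Running total after k=1: 652.600.
Order-2 term: −1/720 · (0.000281781 − 0.000782219) = 6.95052e-07.

S_2 ≈ 652.600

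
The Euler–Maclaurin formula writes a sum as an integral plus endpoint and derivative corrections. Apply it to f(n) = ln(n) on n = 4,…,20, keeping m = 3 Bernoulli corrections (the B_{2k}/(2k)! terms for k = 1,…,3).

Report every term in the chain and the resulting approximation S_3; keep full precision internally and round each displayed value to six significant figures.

S_3 ≈ 40.5439

∫_4^20 ln(x) dx evaluates to 38.3695.
Endpoint term: (f(4) + f(20))/2 = (1.38629 + 2.99573)/2 = 2.19101.
So far: 40.5605.
k=1: B_{2}/(2)! × [f^{(1)}(20) − f^{(1)}(4)] = 1/12 × (0.0500000 − 0.250000) = -0.0166667.
Running total after k=1: 40.5438.
k=2: B_{4}/(4)! × [f^{(3)}(20) − f^{(3)}(4)] = −1/720 × (0.000250000 − 0.0312500) = 4.30556e-05.
Running total after k=2: 40.5439.
k=3: B_{6}/(6)! × [f^{(5)}(20) − f^{(5)}(4)] = 1/30240 × (7.50000e-06 − 0.0234375) = -7.74802e-07.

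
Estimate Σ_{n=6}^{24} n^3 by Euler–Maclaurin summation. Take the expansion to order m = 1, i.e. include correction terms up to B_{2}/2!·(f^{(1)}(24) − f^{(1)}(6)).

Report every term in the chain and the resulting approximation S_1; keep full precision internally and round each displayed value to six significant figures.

S_1 ≈ 89775.0

The integral term ∫_6^24 x^3 dx = 82620.0.
½[f(6) + f(24)] = ½[216.000 + 13824.0] = 7020.00.
Integral + boundary = 89640.0.
Correction k=1: B_{2}/2! · (f^{(1)}(24) − f^{(1)}(6)) = 1/12 · (1728.00 − 108.000) = 135.000.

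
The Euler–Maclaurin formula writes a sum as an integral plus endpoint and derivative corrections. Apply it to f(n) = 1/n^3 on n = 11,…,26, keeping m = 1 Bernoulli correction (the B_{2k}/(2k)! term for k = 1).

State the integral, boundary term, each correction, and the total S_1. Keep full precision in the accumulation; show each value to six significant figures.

S_1 ≈ 0.00381322

The integral term ∫_11^26 1/x^3 dx = 0.00339259.
Boundary: ½(f(11) + f(26)) = ½(0.000751315 + 5.68958e-05) = 0.000404105.
Integral + boundary = 0.00379669.
Order-1 term: 1/12 · (-6.56490e-06 − (-0.000204904)) = 1.65283e-05.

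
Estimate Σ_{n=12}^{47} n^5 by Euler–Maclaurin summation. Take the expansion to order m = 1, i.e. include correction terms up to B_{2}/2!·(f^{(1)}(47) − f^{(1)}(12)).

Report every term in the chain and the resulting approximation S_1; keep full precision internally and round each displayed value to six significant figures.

∫_12^47 x^5 dx evaluates to 1.79604e+09.
Boundary: ½(f(12) + f(47)) = ½(248832 + 2.29345e+08) = 1.14797e+08.
Running total after boundary: 1.91084e+09.
Order-1 term: 1/12 · (2.43984e+07 − 103680) = 2.02456e+06.

S_1 ≈ 1.91286e+09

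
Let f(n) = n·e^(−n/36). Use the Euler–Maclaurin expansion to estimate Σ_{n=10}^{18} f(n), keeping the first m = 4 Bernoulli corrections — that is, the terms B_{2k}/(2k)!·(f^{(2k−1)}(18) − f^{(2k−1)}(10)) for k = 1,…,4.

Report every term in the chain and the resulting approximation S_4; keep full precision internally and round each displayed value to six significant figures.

∫_10^18 x·e^(−x/36) dx evaluates to 75.2667.
½[f(10) + f(18)] = ½[7.57465 + 10.9176] = 9.24610.
Running total after boundary: 84.5128.
Order-1 term: 1/12 · (0.303265 − 0.547058) = -0.0203161.
After k=1: 84.4924.
Order-2 term: −1/720 · (0.00117001 − 0.00159104) = 5.84771e-07.
After k=2: 84.4924.
Order-3 term: 1/30240 · (1.62501e-06 − 2.12961e-06) = -1.66864e-11.
After k=3: 84.4924.
Order-4 term: −1/1209600 · (1.81114e-09 − 2.33916e-09) = 4.36530e-16.

S_4 ≈ 84.4924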